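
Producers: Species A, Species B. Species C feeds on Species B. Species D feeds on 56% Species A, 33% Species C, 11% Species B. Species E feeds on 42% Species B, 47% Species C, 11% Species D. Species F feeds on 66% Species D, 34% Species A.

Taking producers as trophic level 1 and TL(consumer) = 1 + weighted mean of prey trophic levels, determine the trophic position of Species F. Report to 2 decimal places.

Species C: 1 + 1 = 2
Species D: 1 + (0.56×1 + 0.33×2 + 0.11×1) = 2.33
Species E: 1 + (0.42×1 + 0.47×2 + 0.11×2.33) = 2.6163
Species F: 1 + (0.66×2.33 + 0.34×1) = 2.8778

2.88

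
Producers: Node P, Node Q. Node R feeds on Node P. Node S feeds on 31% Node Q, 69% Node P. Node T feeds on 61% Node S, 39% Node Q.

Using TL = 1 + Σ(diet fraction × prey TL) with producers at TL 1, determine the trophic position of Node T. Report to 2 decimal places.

Node R: 1 + 1 = 2
Node S: 1 + (0.31×1 + 0.69×1) = 2
Node T: 1 + (0.61×2 + 0.39×1) = 2.61

2.61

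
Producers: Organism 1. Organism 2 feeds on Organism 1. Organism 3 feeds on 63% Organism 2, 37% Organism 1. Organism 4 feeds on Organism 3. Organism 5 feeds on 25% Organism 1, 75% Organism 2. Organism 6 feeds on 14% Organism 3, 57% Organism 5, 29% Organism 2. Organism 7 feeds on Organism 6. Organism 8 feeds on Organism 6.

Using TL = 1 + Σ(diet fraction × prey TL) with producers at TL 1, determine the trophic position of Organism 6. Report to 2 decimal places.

Organism 2: 1 + 1 = 2
Organism 3: 1 + (0.63×2 + 0.37×1) = 2.63
Organism 4: 1 + 2.63 = 3.63
Organism 5: 1 + (0.25×1 + 0.75×2) = 2.75
Organism 6: 1 + (0.14×2.63 + 0.57×2.75 + 0.29×2) = 3.5157
Organism 7: 1 + 3.5157 = 4.5157
Organism 8: 1 + 3.5157 = 4.5157

3.52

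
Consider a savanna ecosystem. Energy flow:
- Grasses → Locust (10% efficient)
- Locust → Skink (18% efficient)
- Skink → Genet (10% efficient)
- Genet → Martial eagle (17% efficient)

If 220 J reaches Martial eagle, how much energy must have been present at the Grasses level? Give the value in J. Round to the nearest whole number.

718954 J

Cumulative transfer efficiency: 0.1 × 0.18 × 0.1 × 0.17 = 0.000306
Grasses energy = 220 / 0.000306 = 718954 J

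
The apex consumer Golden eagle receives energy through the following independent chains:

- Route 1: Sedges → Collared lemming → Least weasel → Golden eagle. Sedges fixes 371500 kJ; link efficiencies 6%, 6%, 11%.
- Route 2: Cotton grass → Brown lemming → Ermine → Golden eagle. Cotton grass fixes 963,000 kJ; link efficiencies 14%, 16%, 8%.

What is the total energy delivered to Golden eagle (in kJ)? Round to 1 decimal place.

1872.8 kJ

Route 1: 371500 × 0.06 × 0.06 × 0.11 = 147.114 kJ
Route 2: 963000 × 0.14 × 0.16 × 0.08 = 1725.696 kJ
Total at Golden eagle: 147.114 + 1725.696 = 1872.81 kJ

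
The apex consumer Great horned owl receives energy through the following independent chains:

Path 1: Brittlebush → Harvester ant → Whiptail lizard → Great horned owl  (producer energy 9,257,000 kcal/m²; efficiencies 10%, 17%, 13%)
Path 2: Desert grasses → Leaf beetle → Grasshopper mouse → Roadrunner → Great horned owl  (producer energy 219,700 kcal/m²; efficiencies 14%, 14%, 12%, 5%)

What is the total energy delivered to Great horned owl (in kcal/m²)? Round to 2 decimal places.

20483.81 kcal/m²

Path 1: 9257000 × 0.1 × 0.17 × 0.13 = 20457.97 kcal/m²
Path 2: 219700 × 0.14 × 0.14 × 0.12 × 0.05 = 25.83672 kcal/m²
Total at Great horned owl: 20457.97 + 25.83672 = 20483.80672 kcal/m²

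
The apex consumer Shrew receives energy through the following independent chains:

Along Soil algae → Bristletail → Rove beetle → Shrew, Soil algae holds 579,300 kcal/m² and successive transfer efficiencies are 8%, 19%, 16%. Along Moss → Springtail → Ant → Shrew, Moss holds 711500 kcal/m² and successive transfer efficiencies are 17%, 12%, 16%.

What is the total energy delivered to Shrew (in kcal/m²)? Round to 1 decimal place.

3731.2 kcal/m²

Via Soil algae: 579300 × 0.08 × 0.19 × 0.16 = 1408.8576 kcal/m²
Via Moss: 711500 × 0.17 × 0.12 × 0.16 = 2322.336 kcal/m²
Total at Shrew: 1408.8576 + 2322.336 = 3731.1936 kcal/m²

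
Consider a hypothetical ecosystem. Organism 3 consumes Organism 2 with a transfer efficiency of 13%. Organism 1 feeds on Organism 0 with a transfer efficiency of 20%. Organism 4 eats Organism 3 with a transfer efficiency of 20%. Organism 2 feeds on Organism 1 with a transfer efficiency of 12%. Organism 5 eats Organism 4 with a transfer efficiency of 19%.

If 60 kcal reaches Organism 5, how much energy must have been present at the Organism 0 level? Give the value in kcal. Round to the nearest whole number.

Cumulative transfer efficiency: 0.2 × 0.12 × 0.13 × 0.2 × 0.19 = 0.00011856
Organism 0 energy = 60 / 0.00011856 = 506073 kcal

506073 kcal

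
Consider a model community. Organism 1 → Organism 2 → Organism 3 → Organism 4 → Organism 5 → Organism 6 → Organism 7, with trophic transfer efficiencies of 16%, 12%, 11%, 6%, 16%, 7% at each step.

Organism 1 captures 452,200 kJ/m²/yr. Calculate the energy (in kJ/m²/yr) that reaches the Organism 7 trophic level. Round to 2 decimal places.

Organism 2: 452200 × 0.16 = 72352 kJ/m²/yr
Organism 3: 72352 × 0.12 = 8682.24 kJ/m²/yr
Organism 4: 8682.24 × 0.11 = 955.0464 kJ/m²/yr
Organism 5: 955.0464 × 0.06 = 57.302784 kJ/m²/yr
Organism 6: 57.302784 × 0.16 = 9.16844544 kJ/m²/yr
Organism 7: 9.16844544 × 0.07 = 0.6417911808 kJ/m²/yr

0.64 kJ/m²/yr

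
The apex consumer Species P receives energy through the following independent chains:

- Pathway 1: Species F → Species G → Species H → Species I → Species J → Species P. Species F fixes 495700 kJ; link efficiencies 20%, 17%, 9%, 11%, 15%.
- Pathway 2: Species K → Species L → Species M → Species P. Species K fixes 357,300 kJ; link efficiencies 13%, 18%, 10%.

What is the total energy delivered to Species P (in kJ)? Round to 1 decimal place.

861.1 kJ

Pathway 1: 495700 × 0.2 × 0.17 × 0.09 × 0.11 × 0.15 = 25.027893 kJ
Pathway 2: 357300 × 0.13 × 0.18 × 0.1 = 836.082 kJ
Total at Species P: 25.027893 + 836.082 = 861.109893 kJ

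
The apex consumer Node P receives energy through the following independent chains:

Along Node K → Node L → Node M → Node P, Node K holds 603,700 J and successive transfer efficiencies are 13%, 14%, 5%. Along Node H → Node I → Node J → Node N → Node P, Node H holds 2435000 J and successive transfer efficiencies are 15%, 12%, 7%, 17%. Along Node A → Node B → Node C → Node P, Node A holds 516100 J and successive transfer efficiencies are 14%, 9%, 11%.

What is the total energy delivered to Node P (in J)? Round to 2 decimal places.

1786.26 J

Via Node K: 603700 × 0.13 × 0.14 × 0.05 = 549.367 J
Via Node H: 2435000 × 0.15 × 0.12 × 0.07 × 0.17 = 521.577 J
Via Node A: 516100 × 0.14 × 0.09 × 0.11 = 715.3146 J
Total at Node P: 549.367 + 521.577 + 715.3146 = 1786.2586 J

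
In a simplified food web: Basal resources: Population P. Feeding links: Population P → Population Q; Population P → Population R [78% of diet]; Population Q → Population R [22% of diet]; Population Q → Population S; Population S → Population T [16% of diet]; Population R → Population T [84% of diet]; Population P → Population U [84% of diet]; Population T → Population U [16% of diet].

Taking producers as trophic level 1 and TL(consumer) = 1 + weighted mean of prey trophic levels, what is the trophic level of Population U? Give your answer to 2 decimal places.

2.38

Population Q: 1 + 1 = 2
Population R: 1 + (0.78×1 + 0.22×2) = 2.22
Population S: 1 + 2 = 3
Population T: 1 + (0.16×3 + 0.84×2.22) = 3.3448
Population U: 1 + (0.84×1 + 0.16×3.3448) = 2.375168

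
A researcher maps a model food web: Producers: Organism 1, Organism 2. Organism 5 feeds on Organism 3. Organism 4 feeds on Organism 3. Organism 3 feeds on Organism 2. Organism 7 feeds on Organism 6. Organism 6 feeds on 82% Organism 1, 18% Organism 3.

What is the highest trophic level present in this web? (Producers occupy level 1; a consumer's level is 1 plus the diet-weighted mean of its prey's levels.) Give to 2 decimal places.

Organism 3: 1 + 1 = 2
Organism 4: 1 + 2 = 3
Organism 5: 1 + 2 = 3
Organism 6: 1 + (0.82×1 + 0.18×2) = 2.18
Organism 7: 1 + 2.18 = 3.18

3.18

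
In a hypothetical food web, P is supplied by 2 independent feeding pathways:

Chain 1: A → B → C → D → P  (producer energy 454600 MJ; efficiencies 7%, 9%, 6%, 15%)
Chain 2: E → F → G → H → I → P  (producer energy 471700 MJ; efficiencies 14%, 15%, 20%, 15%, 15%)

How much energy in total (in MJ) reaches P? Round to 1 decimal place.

Chain 1: 454600 × 0.07 × 0.09 × 0.06 × 0.15 = 25.77582 MJ
Chain 2: 471700 × 0.14 × 0.15 × 0.2 × 0.15 × 0.15 = 44.57565 MJ
Total at P: 25.77582 + 44.57565 = 70.35147 MJ

70.4 MJ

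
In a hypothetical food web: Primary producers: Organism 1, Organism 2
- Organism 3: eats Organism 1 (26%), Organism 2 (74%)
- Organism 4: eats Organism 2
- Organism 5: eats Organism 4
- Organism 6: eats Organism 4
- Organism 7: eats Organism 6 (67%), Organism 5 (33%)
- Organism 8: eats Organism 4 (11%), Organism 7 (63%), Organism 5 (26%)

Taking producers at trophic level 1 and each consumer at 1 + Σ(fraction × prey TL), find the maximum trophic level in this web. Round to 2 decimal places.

4.52

Organism 3: 1 + (0.26×1 + 0.74×1) = 2
Organism 4: 1 + 1 = 2
Organism 5: 1 + 2 = 3
Organism 6: 1 + 2 = 3
Organism 7: 1 + (0.67×3 + 0.33×3) = 4
Organism 8: 1 + (0.11×2 + 0.63×4 + 0.26×3) = 4.52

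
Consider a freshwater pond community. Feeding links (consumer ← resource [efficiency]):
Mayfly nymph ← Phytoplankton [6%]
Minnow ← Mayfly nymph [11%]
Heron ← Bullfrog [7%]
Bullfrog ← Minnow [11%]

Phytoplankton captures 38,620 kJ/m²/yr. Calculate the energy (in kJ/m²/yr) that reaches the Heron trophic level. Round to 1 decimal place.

2.0 kJ/m²/yr

Mayfly nymph: 38620 × 0.06 = 2317.2 kJ/m²/yr
Minnow: 2317.2 × 0.11 = 254.892 kJ/m²/yr
Bullfrog: 254.892 × 0.11 = 28.03812 kJ/m²/yr
Heron: 28.03812 × 0.07 = 1.9626684 kJ/m²/yr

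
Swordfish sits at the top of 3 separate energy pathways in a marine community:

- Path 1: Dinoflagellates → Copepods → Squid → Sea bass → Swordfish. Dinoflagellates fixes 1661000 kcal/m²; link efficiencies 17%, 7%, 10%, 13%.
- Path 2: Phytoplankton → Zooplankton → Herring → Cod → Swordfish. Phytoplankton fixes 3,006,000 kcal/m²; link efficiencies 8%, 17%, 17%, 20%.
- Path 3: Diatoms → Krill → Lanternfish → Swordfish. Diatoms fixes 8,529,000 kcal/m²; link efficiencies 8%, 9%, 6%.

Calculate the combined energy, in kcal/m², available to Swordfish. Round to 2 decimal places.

Path 1: 1661000 × 0.17 × 0.07 × 0.1 × 0.13 = 256.9567 kcal/m²
Path 2: 3006000 × 0.08 × 0.17 × 0.17 × 0.2 = 1389.9744 kcal/m²
Path 3: 8529000 × 0.08 × 0.09 × 0.06 = 3684.528 kcal/m²
Total at Swordfish: 256.9567 + 1389.9744 + 3684.528 = 5331.4591 kcal/m²

5331.46 kcal/m²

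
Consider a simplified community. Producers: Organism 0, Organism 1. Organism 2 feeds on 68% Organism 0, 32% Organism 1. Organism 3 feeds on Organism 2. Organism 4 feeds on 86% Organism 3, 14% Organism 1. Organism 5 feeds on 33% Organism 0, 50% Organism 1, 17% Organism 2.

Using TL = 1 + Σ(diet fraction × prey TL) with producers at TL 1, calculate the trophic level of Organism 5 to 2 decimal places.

2.17

Organism 2: 1 + (0.68×1 + 0.32×1) = 2
Organism 3: 1 + 2 = 3
Organism 4: 1 + (0.86×3 + 0.14×1) = 3.72
Organism 5: 1 + (0.33×1 + 0.5×1 + 0.17×2) = 2.17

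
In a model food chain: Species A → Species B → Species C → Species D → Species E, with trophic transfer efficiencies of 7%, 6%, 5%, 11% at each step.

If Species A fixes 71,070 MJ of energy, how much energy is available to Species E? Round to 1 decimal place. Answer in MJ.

Species B: 71070 × 0.07 = 4974.9 MJ
Species C: 4974.9 × 0.06 = 298.494 MJ
Species D: 298.494 × 0.05 = 14.9247 MJ
Species E: 14.9247 × 0.11 = 1.641717 MJ

1.6 MJ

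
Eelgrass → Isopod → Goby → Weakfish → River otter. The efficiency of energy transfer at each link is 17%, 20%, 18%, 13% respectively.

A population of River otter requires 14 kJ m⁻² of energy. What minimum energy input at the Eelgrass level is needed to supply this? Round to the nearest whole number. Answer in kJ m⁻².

Cumulative transfer efficiency: 0.17 × 0.2 × 0.18 × 0.13 = 0.0007956
Eelgrass energy = 14 / 0.0007956 = 17597 kJ m⁻²

17597 kJ m⁻²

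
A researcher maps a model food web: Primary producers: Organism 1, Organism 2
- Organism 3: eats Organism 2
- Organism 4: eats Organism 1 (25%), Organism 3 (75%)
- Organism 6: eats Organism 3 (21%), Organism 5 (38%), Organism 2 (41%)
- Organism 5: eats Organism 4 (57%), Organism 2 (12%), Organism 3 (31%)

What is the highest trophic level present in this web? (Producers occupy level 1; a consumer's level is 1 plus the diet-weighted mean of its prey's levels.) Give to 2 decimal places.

Organism 3: 1 + 1 = 2
Organism 4: 1 + (0.25×1 + 0.75×2) = 2.75
Organism 5: 1 + (0.57×2.75 + 0.12×1 + 0.31×2) = 3.3075
Organism 6: 1 + (0.21×2 + 0.38×3.3075 + 0.41×1) = 3.08685

3.31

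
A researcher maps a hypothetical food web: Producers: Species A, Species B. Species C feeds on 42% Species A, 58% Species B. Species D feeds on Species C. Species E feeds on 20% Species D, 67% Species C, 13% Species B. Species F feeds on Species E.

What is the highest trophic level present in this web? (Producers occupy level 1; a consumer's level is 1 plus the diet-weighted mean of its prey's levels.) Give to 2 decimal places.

Species C: 1 + (0.42×1 + 0.58×1) = 2
Species D: 1 + 2 = 3
Species E: 1 + (0.2×3 + 0.67×2 + 0.13×1) = 3.07
Species F: 1 + 3.07 = 4.07

4.07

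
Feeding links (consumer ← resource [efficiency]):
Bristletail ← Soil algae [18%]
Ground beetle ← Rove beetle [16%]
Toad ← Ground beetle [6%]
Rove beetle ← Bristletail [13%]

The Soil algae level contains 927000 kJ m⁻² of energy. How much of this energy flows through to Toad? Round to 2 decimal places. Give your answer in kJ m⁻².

Bristletail: 927000 × 0.18 = 166860 kJ m⁻²
Rove beetle: 166860 × 0.13 = 21691.8 kJ m⁻²
Ground beetle: 21691.8 × 0.16 = 3470.688 kJ m⁻²
Toad: 3470.688 × 0.06 = 208.24128 kJ m⁻²

208.24 kJ m⁻²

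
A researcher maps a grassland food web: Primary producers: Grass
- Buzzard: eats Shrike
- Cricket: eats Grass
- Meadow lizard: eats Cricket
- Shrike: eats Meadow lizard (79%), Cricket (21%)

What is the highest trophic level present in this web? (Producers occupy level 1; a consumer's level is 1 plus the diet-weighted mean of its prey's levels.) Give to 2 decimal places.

4.79

Cricket: 1 + 1 = 2
Meadow lizard: 1 + 2 = 3
Shrike: 1 + (0.79×3 + 0.21×2) = 3.79
Buzzard: 1 + 3.79 = 4.79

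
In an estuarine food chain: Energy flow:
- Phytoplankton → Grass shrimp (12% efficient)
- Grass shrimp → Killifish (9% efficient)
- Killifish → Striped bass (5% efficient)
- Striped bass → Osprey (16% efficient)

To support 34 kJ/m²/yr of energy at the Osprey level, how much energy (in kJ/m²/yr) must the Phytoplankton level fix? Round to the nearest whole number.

Cumulative transfer efficiency: 0.12 × 0.09 × 0.05 × 0.16 = 0.0000864
Phytoplankton energy = 34 / 0.0000864 = 393519 kJ/m²/yr

393519 kJ/m²/yr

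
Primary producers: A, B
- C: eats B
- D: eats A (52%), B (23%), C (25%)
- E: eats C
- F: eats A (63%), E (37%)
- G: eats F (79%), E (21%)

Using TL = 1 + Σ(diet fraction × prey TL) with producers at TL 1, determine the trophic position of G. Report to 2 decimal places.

3.79

C: 1 + 1 = 2
D: 1 + (0.52×1 + 0.23×1 + 0.25×2) = 2.25
E: 1 + 2 = 3
F: 1 + (0.63×1 + 0.37×3) = 2.74
G: 1 + (0.79×2.74 + 0.21×3) = 3.7946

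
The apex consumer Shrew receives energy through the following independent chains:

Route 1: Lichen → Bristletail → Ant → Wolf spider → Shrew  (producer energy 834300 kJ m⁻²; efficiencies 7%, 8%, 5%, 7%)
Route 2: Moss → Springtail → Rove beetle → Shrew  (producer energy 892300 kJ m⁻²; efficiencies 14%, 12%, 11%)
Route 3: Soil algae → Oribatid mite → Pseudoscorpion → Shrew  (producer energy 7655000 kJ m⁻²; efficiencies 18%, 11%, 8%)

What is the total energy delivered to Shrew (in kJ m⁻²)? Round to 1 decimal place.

Route 1: 834300 × 0.07 × 0.08 × 0.05 × 0.07 = 16.35228 kJ m⁻²
Route 2: 892300 × 0.14 × 0.12 × 0.11 = 1648.9704 kJ m⁻²
Route 3: 7655000 × 0.18 × 0.11 × 0.08 = 12125.52 kJ m⁻²
Total at Shrew: 16.35228 + 1648.9704 + 12125.52 = 13790.84268 kJ m⁻²

13790.8 kJ m⁻²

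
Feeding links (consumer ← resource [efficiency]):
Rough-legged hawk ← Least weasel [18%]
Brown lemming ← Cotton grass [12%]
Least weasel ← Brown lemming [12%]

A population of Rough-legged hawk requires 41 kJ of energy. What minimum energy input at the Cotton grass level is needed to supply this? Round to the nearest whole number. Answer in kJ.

Cumulative transfer efficiency: 0.12 × 0.12 × 0.18 = 0.002592
Cotton grass energy = 41 / 0.002592 = 15818 kJ

15818 kJ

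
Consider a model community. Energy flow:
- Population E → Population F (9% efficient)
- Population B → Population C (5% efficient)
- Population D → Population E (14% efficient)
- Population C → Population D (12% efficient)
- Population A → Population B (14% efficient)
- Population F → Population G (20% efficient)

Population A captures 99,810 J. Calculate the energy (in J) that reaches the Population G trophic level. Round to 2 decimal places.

0.21 J

Population B: 99810 × 0.14 = 13973.4 J
Population C: 13973.4 × 0.05 = 698.67 J
Population D: 698.67 × 0.12 = 83.8404 J
Population E: 83.8404 × 0.14 = 11.737656 J
Population F: 11.737656 × 0.09 = 1.05638904 J
Population G: 1.05638904 × 0.2 = 0.211277808 J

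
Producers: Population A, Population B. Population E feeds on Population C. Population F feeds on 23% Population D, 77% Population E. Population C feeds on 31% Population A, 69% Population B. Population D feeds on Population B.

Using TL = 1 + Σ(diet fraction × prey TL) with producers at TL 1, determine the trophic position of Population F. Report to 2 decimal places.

3.77

Population C: 1 + (0.31×1 + 0.69×1) = 2
Population D: 1 + 1 = 2
Population E: 1 + 2 = 3
Population F: 1 + (0.23×2 + 0.77×3) = 3.77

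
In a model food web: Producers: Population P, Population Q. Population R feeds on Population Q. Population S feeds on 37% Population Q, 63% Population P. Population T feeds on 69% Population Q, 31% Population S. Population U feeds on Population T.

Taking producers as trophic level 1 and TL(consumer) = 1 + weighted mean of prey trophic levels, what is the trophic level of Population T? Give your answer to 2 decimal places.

Population R: 1 + 1 = 2
Population S: 1 + (0.37×1 + 0.63×1) = 2
Population T: 1 + (0.69×1 + 0.31×2) = 2.31
Population U: 1 + 2.31 = 3.31

2.31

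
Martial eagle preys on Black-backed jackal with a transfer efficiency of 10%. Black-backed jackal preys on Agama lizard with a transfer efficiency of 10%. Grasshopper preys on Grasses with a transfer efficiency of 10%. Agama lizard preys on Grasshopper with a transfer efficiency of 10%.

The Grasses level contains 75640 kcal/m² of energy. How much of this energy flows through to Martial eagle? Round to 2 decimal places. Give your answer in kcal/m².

Grasshopper: 75640 × 0.1 = 7564 kcal/m²
Agama lizard: 7564 × 0.1 = 756.4 kcal/m²
Black-backed jackal: 756.4 × 0.1 = 75.64 kcal/m²
Martial eagle: 75.64 × 0.1 = 7.564 kcal/m²

7.56 kcal/m²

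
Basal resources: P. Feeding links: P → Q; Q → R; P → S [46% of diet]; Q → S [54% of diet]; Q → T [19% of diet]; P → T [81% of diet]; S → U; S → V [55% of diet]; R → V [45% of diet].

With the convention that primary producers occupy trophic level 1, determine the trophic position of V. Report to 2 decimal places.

3.75

Q: 1 + 1 = 2
R: 1 + 2 = 3
S: 1 + (0.46×1 + 0.54×2) = 2.54
T: 1 + (0.19×2 + 0.81×1) = 2.19
U: 1 + 2.54 = 3.54
V: 1 + (0.55×2.54 + 0.45×3) = 3.747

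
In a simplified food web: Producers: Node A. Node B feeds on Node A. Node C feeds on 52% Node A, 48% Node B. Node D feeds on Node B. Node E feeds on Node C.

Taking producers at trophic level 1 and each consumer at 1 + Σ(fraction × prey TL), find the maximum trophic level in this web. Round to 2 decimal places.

Node B: 1 + 1 = 2
Node C: 1 + (0.52×1 + 0.48×2) = 2.48
Node D: 1 + 2 = 3
Node E: 1 + 2.48 = 3.48

3.48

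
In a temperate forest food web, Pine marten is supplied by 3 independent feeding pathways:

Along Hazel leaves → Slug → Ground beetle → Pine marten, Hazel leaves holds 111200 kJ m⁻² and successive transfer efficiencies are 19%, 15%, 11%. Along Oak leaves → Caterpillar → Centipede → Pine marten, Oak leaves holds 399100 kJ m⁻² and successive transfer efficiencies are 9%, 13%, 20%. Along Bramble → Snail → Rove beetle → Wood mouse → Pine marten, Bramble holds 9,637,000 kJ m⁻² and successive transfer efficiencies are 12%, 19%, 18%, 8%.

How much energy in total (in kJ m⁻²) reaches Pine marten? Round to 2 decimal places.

4446.53 kJ m⁻²

Via Hazel leaves: 111200 × 0.19 × 0.15 × 0.11 = 348.612 kJ m⁻²
Via Oak leaves: 399100 × 0.09 × 0.13 × 0.2 = 933.894 kJ m⁻²
Via Bramble: 9637000 × 0.12 × 0.19 × 0.18 × 0.08 = 3164.01984 kJ m⁻²
Total at Pine marten: 348.612 + 933.894 + 3164.01984 = 4446.52584 kJ m⁻²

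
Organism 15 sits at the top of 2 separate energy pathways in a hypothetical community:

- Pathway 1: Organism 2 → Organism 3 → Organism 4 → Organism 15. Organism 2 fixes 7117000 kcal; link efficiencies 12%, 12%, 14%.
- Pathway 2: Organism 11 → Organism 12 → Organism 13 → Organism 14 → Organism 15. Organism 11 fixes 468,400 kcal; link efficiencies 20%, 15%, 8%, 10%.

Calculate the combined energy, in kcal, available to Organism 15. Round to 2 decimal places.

14460.29 kcal

Pathway 1: 7117000 × 0.12 × 0.12 × 0.14 = 14347.872 kcal
Pathway 2: 468400 × 0.2 × 0.15 × 0.08 × 0.1 = 112.416 kcal
Total at Organism 15: 14347.872 + 112.416 = 14460.288 kcal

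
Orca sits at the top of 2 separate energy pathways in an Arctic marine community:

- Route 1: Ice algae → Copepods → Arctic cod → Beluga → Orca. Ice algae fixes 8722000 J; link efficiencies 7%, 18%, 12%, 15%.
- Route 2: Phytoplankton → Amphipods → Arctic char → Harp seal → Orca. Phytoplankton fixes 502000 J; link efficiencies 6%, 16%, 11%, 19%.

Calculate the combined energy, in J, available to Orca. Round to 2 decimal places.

2078.87 J

Route 1: 8722000 × 0.07 × 0.18 × 0.12 × 0.15 = 1978.1496 J
Route 2: 502000 × 0.06 × 0.16 × 0.11 × 0.19 = 100.72128 J
Total at Orca: 1978.1496 + 100.72128 = 2078.87088 J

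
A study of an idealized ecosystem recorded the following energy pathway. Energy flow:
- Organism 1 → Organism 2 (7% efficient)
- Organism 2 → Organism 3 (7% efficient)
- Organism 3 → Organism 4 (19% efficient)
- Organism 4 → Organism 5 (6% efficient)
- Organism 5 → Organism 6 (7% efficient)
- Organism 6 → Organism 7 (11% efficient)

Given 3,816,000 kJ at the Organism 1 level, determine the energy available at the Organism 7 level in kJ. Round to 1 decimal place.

Organism 2: 3816000 × 0.07 = 267120 kJ
Organism 3: 267120 × 0.07 = 18698.4 kJ
Organism 4: 18698.4 × 0.19 = 3552.696 kJ
Organism 5: 3552.696 × 0.06 = 213.16176 kJ
Organism 6: 213.16176 × 0.07 = 14.9213232 kJ
Organism 7: 14.9213232 × 0.11 = 1.641345552 kJ

1.6 kJ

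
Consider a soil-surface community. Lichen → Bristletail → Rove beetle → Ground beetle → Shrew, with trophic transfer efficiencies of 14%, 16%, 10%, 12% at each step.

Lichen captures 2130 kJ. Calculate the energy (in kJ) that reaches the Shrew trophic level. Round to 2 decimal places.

0.57 kJ

Bristletail: 2130 × 0.14 = 298.2 kJ
Rove beetle: 298.2 × 0.16 = 47.712 kJ
Ground beetle: 47.712 × 0.1 = 4.7712 kJ
Shrew: 4.7712 × 0.12 = 0.572544 kJ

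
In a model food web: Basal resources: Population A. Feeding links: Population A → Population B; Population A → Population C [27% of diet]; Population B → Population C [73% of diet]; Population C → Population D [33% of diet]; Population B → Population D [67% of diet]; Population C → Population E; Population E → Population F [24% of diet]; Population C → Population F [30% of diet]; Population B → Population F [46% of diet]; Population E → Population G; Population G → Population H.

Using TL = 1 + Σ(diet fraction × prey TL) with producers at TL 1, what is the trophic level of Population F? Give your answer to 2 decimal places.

Population B: 1 + 1 = 2
Population C: 1 + (0.27×1 + 0.73×2) = 2.73
Population D: 1 + (0.33×2.73 + 0.67×2) = 3.2409
Population E: 1 + 2.73 = 3.73
Population F: 1 + (0.24×3.73 + 0.3×2.73 + 0.46×2) = 3.6342
Population G: 1 + 3.73 = 4.73
Population H: 1 + 4.73 = 5.73

3.63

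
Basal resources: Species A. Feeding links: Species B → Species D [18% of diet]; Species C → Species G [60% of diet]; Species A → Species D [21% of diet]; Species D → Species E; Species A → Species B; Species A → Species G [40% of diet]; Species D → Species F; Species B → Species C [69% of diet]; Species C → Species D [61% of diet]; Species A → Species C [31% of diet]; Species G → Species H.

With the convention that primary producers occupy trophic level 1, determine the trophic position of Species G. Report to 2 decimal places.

Species B: 1 + 1 = 2
Species C: 1 + (0.69×2 + 0.31×1) = 2.69
Species D: 1 + (0.21×1 + 0.18×2 + 0.61×2.69) = 3.2109
Species E: 1 + 3.2109 = 4.2109
Species F: 1 + 3.2109 = 4.2109
Species G: 1 + (0.6×2.69 + 0.4×1) = 3.014
Species H: 1 + 3.014 = 4.014

3.01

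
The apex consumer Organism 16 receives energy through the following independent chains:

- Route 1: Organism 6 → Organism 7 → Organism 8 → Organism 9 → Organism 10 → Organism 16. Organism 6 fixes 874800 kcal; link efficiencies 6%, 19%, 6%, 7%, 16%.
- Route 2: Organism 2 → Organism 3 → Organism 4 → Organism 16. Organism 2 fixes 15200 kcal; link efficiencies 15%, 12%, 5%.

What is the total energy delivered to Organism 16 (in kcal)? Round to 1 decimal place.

Route 1: 874800 × 0.06 × 0.19 × 0.06 × 0.07 × 0.16 = 6.70166784 kcal
Route 2: 15200 × 0.15 × 0.12 × 0.05 = 13.68 kcal
Total at Organism 16: 6.70166784 + 13.68 = 20.38166784 kcal

20.4 kcal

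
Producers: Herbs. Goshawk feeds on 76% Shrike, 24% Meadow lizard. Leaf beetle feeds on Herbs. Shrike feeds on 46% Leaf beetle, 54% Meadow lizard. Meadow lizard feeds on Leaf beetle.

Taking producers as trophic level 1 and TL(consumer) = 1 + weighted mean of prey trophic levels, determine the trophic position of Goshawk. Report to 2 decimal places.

4.41

Leaf beetle: 1 + 1 = 2
Meadow lizard: 1 + 2 = 3
Shrike: 1 + (0.46×2 + 0.54×3) = 3.54
Goshawk: 1 + (0.76×3.54 + 0.24×3) = 4.4104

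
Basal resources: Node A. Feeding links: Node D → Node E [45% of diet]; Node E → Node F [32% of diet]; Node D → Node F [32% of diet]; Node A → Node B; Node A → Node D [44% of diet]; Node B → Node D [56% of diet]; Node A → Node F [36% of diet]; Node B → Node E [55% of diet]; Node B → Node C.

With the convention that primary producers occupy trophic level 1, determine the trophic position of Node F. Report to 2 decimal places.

3.22

Node B: 1 + 1 = 2
Node C: 1 + 2 = 3
Node D: 1 + (0.56×2 + 0.44×1) = 2.56
Node E: 1 + (0.45×2.56 + 0.55×2) = 3.252
Node F: 1 + (0.32×2.56 + 0.32×3.252 + 0.36×1) = 3.21984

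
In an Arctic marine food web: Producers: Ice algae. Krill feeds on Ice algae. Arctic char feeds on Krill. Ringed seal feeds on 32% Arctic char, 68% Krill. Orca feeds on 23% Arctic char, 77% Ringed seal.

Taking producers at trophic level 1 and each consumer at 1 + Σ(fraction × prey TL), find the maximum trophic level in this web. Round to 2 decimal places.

Krill: 1 + 1 = 2
Arctic char: 1 + 2 = 3
Ringed seal: 1 + (0.32×3 + 0.68×2) = 3.32
Orca: 1 + (0.23×3 + 0.77×3.32) = 4.2464

4.25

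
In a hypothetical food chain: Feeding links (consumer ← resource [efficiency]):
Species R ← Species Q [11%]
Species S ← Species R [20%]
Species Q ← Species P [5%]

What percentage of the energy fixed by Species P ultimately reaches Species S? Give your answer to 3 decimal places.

Product of link efficiencies: 0.05 × 0.11 × 0.2 = 0.0011
As a percentage: 0.0011 × 100 = 0.110%

0.110%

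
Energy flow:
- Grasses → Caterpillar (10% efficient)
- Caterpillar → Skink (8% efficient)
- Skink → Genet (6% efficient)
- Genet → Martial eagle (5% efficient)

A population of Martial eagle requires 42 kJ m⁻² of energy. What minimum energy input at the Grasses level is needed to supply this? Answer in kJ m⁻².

Cumulative transfer efficiency: 0.1 × 0.08 × 0.06 × 0.05 = 0.000024
Grasses energy = 42 / 0.000024 = 1750000 kJ m⁻²

1750000 kJ m⁻²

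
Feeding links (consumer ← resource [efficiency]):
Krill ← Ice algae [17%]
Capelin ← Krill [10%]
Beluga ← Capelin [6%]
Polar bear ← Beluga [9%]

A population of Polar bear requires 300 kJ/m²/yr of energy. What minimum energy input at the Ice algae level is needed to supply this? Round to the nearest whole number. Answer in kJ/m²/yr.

3267974 kJ/m²/yr

Cumulative transfer efficiency: 0.17 × 0.1 × 0.06 × 0.09 = 0.0000918
Ice algae energy = 300 / 0.0000918 = 3267974 kJ/m²/yr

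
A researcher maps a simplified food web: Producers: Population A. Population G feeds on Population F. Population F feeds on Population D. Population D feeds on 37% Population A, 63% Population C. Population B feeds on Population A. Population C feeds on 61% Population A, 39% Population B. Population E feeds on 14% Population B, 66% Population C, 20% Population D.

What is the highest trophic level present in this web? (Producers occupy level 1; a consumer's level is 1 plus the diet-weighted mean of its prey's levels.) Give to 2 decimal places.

4.88

Population B: 1 + 1 = 2
Population C: 1 + (0.61×1 + 0.39×2) = 2.39
Population D: 1 + (0.37×1 + 0.63×2.39) = 2.8757
Population E: 1 + (0.14×2 + 0.66×2.39 + 0.2×2.8757) = 3.43254
Population F: 1 + 2.8757 = 3.8757
Population G: 1 + 3.8757 = 4.8757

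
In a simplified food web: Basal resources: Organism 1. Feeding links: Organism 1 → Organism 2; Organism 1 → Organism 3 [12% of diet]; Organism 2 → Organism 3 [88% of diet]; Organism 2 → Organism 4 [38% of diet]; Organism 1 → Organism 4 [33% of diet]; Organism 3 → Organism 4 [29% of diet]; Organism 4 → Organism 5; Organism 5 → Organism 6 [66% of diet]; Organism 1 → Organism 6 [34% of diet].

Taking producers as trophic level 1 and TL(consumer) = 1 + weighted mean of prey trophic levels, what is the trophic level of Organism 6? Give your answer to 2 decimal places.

3.93

Organism 2: 1 + 1 = 2
Organism 3: 1 + (0.12×1 + 0.88×2) = 2.88
Organism 4: 1 + (0.38×2 + 0.33×1 + 0.29×2.88) = 2.9252
Organism 5: 1 + 2.9252 = 3.9252
Organism 6: 1 + (0.66×3.9252 + 0.34×1) = 3.930632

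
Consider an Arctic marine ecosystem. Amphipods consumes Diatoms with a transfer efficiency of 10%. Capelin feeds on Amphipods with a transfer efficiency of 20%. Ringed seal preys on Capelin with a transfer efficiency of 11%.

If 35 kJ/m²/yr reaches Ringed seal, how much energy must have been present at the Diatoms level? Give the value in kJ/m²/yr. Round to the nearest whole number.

Cumulative transfer efficiency: 0.1 × 0.2 × 0.11 = 0.0022
Diatoms energy = 35 / 0.0022 = 15909 kJ/m²/yr

15909 kJ/m²/yr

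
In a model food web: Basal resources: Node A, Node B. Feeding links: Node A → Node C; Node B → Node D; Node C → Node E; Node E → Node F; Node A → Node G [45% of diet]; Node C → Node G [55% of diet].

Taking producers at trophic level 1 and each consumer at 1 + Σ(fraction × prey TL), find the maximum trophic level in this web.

Node C: 1 + 1 = 2
Node D: 1 + 1 = 2
Node E: 1 + 2 = 3
Node F: 1 + 3 = 4
Node G: 1 + (0.45×1 + 0.55×2) = 2.55

4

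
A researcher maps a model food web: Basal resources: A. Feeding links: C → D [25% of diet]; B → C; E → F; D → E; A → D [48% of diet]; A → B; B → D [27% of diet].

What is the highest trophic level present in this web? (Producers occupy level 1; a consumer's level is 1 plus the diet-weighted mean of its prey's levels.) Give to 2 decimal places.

B: 1 + 1 = 2
C: 1 + 2 = 3
D: 1 + (0.48×1 + 0.25×3 + 0.27×2) = 2.77
E: 1 + 2.77 = 3.77
F: 1 + 3.77 = 4.77

4.77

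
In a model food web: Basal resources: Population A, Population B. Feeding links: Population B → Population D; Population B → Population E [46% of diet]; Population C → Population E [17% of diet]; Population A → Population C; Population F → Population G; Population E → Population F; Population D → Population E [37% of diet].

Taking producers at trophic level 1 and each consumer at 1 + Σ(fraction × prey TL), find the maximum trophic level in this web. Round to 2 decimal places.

4.54

Population C: 1 + 1 = 2
Population D: 1 + 1 = 2
Population E: 1 + (0.46×1 + 0.17×2 + 0.37×2) = 2.54
Population F: 1 + 2.54 = 3.54
Population G: 1 + 3.54 = 4.54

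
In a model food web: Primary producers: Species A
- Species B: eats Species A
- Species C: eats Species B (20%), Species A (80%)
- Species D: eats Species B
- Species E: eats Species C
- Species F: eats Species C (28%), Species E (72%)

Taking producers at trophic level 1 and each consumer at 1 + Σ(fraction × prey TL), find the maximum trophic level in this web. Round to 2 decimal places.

3.92

Species B: 1 + 1 = 2
Species C: 1 + (0.2×2 + 0.8×1) = 2.2
Species D: 1 + 2 = 3
Species E: 1 + 2.2 = 3.2
Species F: 1 + (0.28×2.2 + 0.72×3.2) = 3.92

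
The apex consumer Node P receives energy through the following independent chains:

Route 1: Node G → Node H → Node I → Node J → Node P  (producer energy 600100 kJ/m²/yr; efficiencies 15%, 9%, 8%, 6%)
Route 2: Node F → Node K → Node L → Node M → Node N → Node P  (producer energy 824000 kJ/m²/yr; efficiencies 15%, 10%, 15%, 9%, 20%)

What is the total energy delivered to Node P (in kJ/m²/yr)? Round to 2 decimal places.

Route 1: 600100 × 0.15 × 0.09 × 0.08 × 0.06 = 38.88648 kJ/m²/yr
Route 2: 824000 × 0.15 × 0.1 × 0.15 × 0.09 × 0.2 = 33.372 kJ/m²/yr
Total at Node P: 38.88648 + 33.372 = 72.25848 kJ/m²/yr

72.26 kJ/m²/yr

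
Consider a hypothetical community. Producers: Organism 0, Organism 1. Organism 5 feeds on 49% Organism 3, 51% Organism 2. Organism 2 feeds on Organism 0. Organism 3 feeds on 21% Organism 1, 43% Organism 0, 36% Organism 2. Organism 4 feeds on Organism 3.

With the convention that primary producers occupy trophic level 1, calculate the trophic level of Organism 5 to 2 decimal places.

Organism 2: 1 + 1 = 2
Organism 3: 1 + (0.21×1 + 0.43×1 + 0.36×2) = 2.36
Organism 4: 1 + 2.36 = 3.36
Organism 5: 1 + (0.49×2.36 + 0.51×2) = 3.1764

3.18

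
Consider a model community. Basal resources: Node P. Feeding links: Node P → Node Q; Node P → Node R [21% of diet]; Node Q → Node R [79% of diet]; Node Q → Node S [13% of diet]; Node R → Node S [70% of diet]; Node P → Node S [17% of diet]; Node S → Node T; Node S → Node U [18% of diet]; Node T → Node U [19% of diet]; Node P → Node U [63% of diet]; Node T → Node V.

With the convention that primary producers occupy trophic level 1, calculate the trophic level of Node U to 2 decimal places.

3.07

Node Q: 1 + 1 = 2
Node R: 1 + (0.21×1 + 0.79×2) = 2.79
Node S: 1 + (0.13×2 + 0.7×2.79 + 0.17×1) = 3.383
Node T: 1 + 3.383 = 4.383
Node U: 1 + (0.18×3.383 + 0.19×4.383 + 0.63×1) = 3.07171
Node V: 1 + 4.383 = 5.383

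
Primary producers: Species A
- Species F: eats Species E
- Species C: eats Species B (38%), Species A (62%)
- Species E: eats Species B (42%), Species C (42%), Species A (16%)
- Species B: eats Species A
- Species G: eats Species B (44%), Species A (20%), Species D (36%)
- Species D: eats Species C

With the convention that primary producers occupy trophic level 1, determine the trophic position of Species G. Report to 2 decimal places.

3.30

Species B: 1 + 1 = 2
Species C: 1 + (0.38×2 + 0.62×1) = 2.38
Species D: 1 + 2.38 = 3.38
Species E: 1 + (0.42×2 + 0.42×2.38 + 0.16×1) = 2.9996
Species F: 1 + 2.9996 = 3.9996
Species G: 1 + (0.44×2 + 0.2×1 + 0.36×3.38) = 3.2968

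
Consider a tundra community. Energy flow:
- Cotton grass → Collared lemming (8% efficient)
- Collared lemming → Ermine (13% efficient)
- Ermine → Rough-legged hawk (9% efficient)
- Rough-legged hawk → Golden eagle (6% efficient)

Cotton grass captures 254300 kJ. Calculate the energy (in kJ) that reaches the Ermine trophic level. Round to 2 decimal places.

2644.72 kJ

Collared lemming: 254300 × 0.08 = 20344 kJ
Ermine: 20344 × 0.13 = 2644.72 kJ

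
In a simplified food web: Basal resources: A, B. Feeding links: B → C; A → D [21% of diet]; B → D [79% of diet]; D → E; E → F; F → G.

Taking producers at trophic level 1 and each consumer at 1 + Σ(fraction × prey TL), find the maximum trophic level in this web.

C: 1 + 1 = 2
D: 1 + (0.21×1 + 0.79×1) = 2
E: 1 + 2 = 3
F: 1 + 3 = 4
G: 1 + 4 = 5

5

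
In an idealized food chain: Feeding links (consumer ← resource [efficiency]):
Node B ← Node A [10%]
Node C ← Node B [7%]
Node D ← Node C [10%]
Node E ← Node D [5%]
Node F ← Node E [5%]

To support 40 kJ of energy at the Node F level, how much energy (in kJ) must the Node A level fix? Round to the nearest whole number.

22857143 kJ

Cumulative transfer efficiency: 0.1 × 0.07 × 0.1 × 0.05 × 0.05 = 0.00000175
Node A energy = 40 / 0.00000175 = 22857143 kJ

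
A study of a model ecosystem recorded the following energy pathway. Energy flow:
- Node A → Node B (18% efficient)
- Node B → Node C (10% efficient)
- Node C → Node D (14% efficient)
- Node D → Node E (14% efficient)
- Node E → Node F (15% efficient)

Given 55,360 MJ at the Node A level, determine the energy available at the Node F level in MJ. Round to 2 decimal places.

2.93 MJ

Node B: 55360 × 0.18 = 9964.8 MJ
Node C: 9964.8 × 0.1 = 996.48 MJ
Node D: 996.48 × 0.14 = 139.5072 MJ
Node E: 139.5072 × 0.14 = 19.531008 MJ
Node F: 19.531008 × 0.15 = 2.9296512 MJ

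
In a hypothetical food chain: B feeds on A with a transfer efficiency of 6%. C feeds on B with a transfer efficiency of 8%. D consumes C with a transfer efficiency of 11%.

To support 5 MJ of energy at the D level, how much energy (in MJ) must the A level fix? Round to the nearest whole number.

Cumulative transfer efficiency: 0.06 × 0.08 × 0.11 = 0.000528
A energy = 5 / 0.000528 = 9470 MJ

9470 MJ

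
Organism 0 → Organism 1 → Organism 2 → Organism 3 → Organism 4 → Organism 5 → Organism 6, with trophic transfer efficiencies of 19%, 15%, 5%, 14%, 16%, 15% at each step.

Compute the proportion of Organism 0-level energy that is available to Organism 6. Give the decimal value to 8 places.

0.00000479

Product of link efficiencies: 0.19 × 0.15 × 0.05 × 0.14 × 0.16 × 0.15 = 0.000004788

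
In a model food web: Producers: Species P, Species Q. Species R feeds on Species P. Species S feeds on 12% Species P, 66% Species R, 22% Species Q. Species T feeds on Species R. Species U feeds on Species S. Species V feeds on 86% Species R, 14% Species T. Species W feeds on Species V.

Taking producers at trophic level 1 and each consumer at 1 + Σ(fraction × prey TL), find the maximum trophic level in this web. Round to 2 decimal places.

4.14

Species R: 1 + 1 = 2
Species S: 1 + (0.12×1 + 0.66×2 + 0.22×1) = 2.66
Species T: 1 + 2 = 3
Species U: 1 + 2.66 = 3.66
Species V: 1 + (0.86×2 + 0.14×3) = 3.14
Species W: 1 + 3.14 = 4.14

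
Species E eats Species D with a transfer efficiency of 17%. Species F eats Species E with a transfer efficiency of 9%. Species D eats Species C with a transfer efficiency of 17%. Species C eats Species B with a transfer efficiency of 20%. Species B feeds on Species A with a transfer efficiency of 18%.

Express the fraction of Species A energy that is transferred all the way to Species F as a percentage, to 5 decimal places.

Product of link efficiencies: 0.18 × 0.2 × 0.17 × 0.17 × 0.09 = 0.000093636
As a percentage: 0.000093636 × 100 = 0.00936%

0.00936%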